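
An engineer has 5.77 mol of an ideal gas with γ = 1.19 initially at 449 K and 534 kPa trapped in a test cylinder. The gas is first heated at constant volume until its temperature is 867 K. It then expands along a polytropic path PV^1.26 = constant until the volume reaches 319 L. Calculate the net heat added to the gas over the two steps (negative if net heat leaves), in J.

81000 J

V₁ = nRT₁/P₁ = 5.77×8.314×449/534 = 40.3 L.
Step 1 — Isochoric: V stays 40.3 L; P/T = const ⇒ T₂ = 867 K, P₂ = 1030 kPa.
W = 0 (no volume change).
ΔU = nCvΔT = 5.77×43.8×(867−449) = 106000 J.
Q = ΔU = 106000 J.
State after step 1: P = 1030 kPa, V = 40.3 L, T = 867 K.
Step 2 — Polytropic n=1.26: T₂ = T₁(V₁/V₂)^(n−1) = 867×(0.126)^0.26 = 506 K; P₂ = P₁(V₁/V₂)^n = 76.2 kPa.
W = (P₁V₁−P₂V₂)/(n−1) = (1030×40.3−76.2×319)/0.26 = 66500 J.
ΔU = nCvΔT = 5.77×43.8×(506−867) = -91000 J.
Q = ΔU + W = -24500 J.
Net over both steps: W = 66500 J, Q = 81000 J, ΔU = 14500 J.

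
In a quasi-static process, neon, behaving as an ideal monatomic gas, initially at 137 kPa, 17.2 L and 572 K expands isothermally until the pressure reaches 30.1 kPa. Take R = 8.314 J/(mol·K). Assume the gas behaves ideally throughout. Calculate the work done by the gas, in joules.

n = P₁V₁/(RT₁) = 137×17.2/(8.314×572) = 0.495 mol.
Isothermal: T stays 572 K; PV = const ⇒ V₂ = 78.3 L, P₂ = 30.1 kPa.
W = nRT ln(V₂/V₁) = 0.495×8.314×572×ln(4.55) = 3570 J.

3570 J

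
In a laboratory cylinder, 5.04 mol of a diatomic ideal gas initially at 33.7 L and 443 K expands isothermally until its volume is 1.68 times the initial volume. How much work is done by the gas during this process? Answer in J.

P₁ = nRT₁/V₁ = 5.04×8.314×443/33.7 = 551 kPa.
Isothermal: T stays 443 K; PV = const ⇒ V₂ = 56.6 L, P₂ = 328 kPa.
W = nRT ln(V₂/V₁) = 5.04×8.314×443×ln(1.68) = 9630 J.

9630 J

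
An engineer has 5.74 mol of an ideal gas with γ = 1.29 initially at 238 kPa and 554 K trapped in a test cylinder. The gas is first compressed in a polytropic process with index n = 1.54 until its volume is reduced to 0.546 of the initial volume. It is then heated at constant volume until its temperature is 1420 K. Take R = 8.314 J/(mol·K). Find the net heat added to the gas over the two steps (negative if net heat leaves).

124000 J

V₁ = nRT₁/P₁ = 5.74×8.314×554/238 = 111 L.
Step 1 — Polytropic n=1.54: T₂ = T₁(V₁/V₂)^(n−1) = 554×(1.83)^0.54 = 768 K; P₂ = P₁(V₁/V₂)^n = 604 kPa.
W = (P₁V₁−P₂V₂)/(n−1) = (238×111−604×60.7)/0.54 = -18900 J.
ΔU = nCvΔT = 5.74×28.7×(768−554) = 35200 J.
Q = ΔU + W = 16300 J.
State after step 1: P = 604 kPa, V = 60.7 L, T = 768 K.
Step 2 — Isochoric: V stays 60.7 L; P/T = const ⇒ T₂ = 1420 K, P₂ = 1120 kPa.
W = 0 (no volume change).
ΔU = nCvΔT = 5.74×28.7×(1420−768) = 107000 J.
Q = ΔU = 107000 J.
Net over both steps: W = -18900 J, Q = 124000 J, ΔU = 143000 J.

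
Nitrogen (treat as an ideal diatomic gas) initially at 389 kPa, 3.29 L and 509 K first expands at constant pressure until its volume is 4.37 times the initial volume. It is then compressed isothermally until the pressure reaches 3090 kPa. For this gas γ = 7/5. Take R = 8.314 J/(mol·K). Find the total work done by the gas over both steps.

-7280 J

n = P₁V₁/(RT₁) = 389×3.29/(8.314×509) = 0.302 mol.
Step 1 — Isobaric: P stays 389 kPa; V/T = const ⇒ T₂ = 2220 K, V₂ = 14.4 L.
W = PΔV = 389×(14.4−3.29) kPa·L = 4310 J.
ΔU = nCvΔT = 0.302×20.8×(2220−509) = 10800 J.
Q = ΔU + W = nCpΔT = 15100 J.
State after step 1: P = 389 kPa, V = 14.4 L, T = 2220 K.
Step 2 — Isothermal: T stays 2220 K; PV = const ⇒ V₂ = 1.81 L, P₂ = 3090 kPa.
ΔU = 0 (ideal gas, T constant).
W = nRT ln(V₂/V₁) = 0.302×8.314×2220×ln(0.126) = -11600 J.
Q = ΔU + W = -11600 J.
Net over both steps: W = -7280 J, Q = 3510 J, ΔU = 10800 J.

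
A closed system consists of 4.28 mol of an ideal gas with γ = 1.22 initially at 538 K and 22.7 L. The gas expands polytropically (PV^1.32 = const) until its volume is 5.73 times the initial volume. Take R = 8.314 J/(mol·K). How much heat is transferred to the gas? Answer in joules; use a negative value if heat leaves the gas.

-11600 J

P₁ = nRT₁/V₁ = 4.28×8.314×538/22.7 = 843 kPa.
Polytropic n=1.32: T₂ = T₁(V₁/V₂)^(n−1) = 538×(0.175)^0.32 = 308 K; P₂ = P₁(V₁/V₂)^n = 84.2 kPa.
W = (P₁V₁−P₂V₂)/(n−1) = (843×22.7−84.2×130)/0.32 = 25600 J.
ΔU = nCvΔT = 4.28×37.8×(308−538) = -37200 J.
Q = ΔU + W = -11600 J.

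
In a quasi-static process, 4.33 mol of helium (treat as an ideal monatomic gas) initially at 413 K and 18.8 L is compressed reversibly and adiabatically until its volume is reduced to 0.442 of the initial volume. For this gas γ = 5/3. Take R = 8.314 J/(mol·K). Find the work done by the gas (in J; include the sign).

P₁ = nRT₁/V₁ = 4.33×8.314×413/18.8 = 791 kPa.
Adiabatic: TV^(γ−1) = const ⇒ T₂ = 413×(2.26)^0.667 = 712 K; PV^γ = const ⇒ P₂ = 3080 kPa.
ΔU = nCvΔT = 4.33×12.5×(712−413) = 16100 J.
Q = 0 for an adiabatic process, so W = −ΔU = -16100 J.

-16100 J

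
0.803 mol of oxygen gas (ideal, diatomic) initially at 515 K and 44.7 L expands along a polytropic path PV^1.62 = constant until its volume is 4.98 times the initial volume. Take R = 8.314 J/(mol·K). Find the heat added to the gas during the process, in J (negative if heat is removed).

P₁ = nRT₁/V₁ = 0.803×8.314×515/44.7 = 76.9 kPa.
Polytropic n=1.62: T₂ = T₁(V₁/V₂)^(n−1) = 515×(0.201)^0.62 = 190 K; P₂ = P₁(V₁/V₂)^n = 5.71 kPa.
W = (P₁V₁−P₂V₂)/(n−1) = (76.9×44.7−5.71×223)/0.62 = 3500 J.
ΔU = nCvΔT = 0.803×20.8×(190−515) = -5420 J.
Q = ΔU + W = -1920 J.

-1920 J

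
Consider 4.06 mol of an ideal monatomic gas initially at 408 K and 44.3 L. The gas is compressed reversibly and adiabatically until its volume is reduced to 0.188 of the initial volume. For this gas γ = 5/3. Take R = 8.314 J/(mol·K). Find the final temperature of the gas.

1240 K

P₁ = nRT₁/V₁ = 4.06×8.314×408/44.3 = 311 kPa.
Adiabatic: TV^(γ−1) = const ⇒ T₂ = 408×(5.32)^0.667 = 1240 K; PV^γ = const ⇒ P₂ = 5040 kPa.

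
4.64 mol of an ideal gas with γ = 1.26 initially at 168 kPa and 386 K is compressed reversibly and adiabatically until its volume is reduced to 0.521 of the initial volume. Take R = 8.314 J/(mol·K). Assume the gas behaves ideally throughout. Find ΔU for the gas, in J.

V₁ = nRT₁/P₁ = 4.64×8.314×386/168 = 88.6 L.
Adiabatic: TV^(γ−1) = const ⇒ T₂ = 386×(1.92)^0.260 = 457 K; PV^γ = const ⇒ P₂ = 382 kPa.
For an ideal gas ΔU = nCvΔT with Cv = R/(γ−1) = 32.0 J/(mol·K).
ΔU = 4.64×32.0×(457−386) = 10600 J.

10600 J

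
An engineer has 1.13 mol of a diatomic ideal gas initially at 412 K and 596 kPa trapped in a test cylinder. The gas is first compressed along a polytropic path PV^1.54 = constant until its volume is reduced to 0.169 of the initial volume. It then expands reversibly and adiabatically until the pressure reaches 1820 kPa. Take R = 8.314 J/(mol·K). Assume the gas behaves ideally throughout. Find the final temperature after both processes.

677 K

V₁ = nRT₁/P₁ = 1.13×8.314×412/596 = 6.49 L.
Step 1 — Polytropic n=1.54: T₂ = T₁(V₁/V₂)^(n−1) = 412×(5.92)^0.54 = 1080 K; P₂ = P₁(V₁/V₂)^n = 9210 kPa.
W = (P₁V₁−P₂V₂)/(n−1) = (596×6.49−9210×1.10)/0.54 = -11600 J.
ΔU = nCvΔT = 1.13×20.8×(1080−412) = 15600 J.
Q = ΔU + W = 4040 J.
State after step 1: P = 9210 kPa, V = 1.10 L, T = 1080 K.
Step 2 — Adiabatic: T₂/T₁ = (P₂/P₁)^((γ−1)/γ) ⇒ T₂ = 1080×(0.198)^0.286 = 677 K; V₂ = 3.49 L.
ΔU = nCvΔT = 1.13×20.8×(677−1080) = -9370 J.
Q = 0 for an adiabatic process, so W = −ΔU = 9370 J.
Net over both steps: W = -2180 J, Q = 4040 J, ΔU = 6230 J.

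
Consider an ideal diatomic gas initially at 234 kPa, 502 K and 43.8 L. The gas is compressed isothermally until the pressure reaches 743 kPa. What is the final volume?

Isothermal: T stays 502 K; PV = const ⇒ V₂ = 13.8 L, P₂ = 743 kPa.

13.8 L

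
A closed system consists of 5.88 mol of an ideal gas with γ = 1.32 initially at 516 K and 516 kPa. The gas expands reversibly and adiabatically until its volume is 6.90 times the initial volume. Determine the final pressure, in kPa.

V₁ = nRT₁/P₁ = 5.88×8.314×516/516 = 48.9 L.
Adiabatic: TV^(γ−1) = const ⇒ T₂ = 516×(0.145)^0.320 = 278 K; PV^γ = const ⇒ P₂ = 40.3 kPa.

40.3 kPa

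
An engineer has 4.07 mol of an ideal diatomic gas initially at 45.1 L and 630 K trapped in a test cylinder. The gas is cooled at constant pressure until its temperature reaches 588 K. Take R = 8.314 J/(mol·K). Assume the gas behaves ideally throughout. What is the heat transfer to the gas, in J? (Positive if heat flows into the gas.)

P₁ = nRT₁/V₁ = 4.07×8.314×630/45.1 = 473 kPa.
Isobaric: P stays 473 kPa; V/T = const ⇒ T₂ = 588 K, V₂ = 42.1 L.
W = PΔV = 473×(42.1−45.1) kPa·L = -1420 J.
ΔU = nCvΔT = 4.07×20.8×(588−630) = -3550 J.
Q = ΔU + W = nCpΔT = -4970 J.

-4970 J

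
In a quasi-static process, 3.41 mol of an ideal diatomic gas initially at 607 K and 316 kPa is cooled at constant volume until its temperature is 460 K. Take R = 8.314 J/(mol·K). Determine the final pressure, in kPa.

239 kPa

V₁ = nRT₁/P₁ = 3.41×8.314×607/316 = 54.5 L.
Isochoric: V stays 54.5 L; P/T = const ⇒ T₂ = 460 K, P₂ = 239 kPa.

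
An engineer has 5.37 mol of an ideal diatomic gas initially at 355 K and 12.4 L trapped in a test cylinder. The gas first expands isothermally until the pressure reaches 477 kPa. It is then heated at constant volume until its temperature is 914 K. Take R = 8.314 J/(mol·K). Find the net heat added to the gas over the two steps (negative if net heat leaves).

78000 J

P₁ = nRT₁/V₁ = 5.37×8.314×355/12.4 = 1280 kPa.
Step 1 — Isothermal: T stays 355 K; PV = const ⇒ V₂ = 33.2 L, P₂ = 477 kPa.
ΔU = 0 (ideal gas, T constant).
W = nRT ln(V₂/V₁) = 5.37×8.314×355×ln(2.68) = 15600 J.
Q = ΔU + W = 15600 J.
State after step 1: P = 477 kPa, V = 33.2 L, T = 355 K.
Step 2 — Isochoric: V stays 33.2 L; P/T = const ⇒ T₂ = 914 K, P₂ = 1230 kPa.
W = 0 (no volume change).
ΔU = nCvΔT = 5.37×20.8×(914−355) = 62400 J.
Q = ΔU = 62400 J.
Net over both steps: W = 15600 J, Q = 78000 J, ΔU = 62400 J.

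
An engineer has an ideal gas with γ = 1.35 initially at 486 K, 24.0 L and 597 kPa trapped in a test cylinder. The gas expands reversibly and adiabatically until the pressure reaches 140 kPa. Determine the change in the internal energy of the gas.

-12800 J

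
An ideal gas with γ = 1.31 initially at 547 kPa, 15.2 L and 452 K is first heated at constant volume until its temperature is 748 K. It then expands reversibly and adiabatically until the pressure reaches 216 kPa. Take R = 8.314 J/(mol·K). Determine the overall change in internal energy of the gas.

4800 J

n = P₁V₁/(RT₁) = 547×15.2/(8.314×452) = 2.21 mol.
Step 1 — Isochoric: V stays 15.2 L; P/T = const ⇒ T₂ = 748 K, P₂ = 905 kPa.
W = 0 (no volume change).
ΔU = nCvΔT = 2.21×26.8×(748−452) = 17600 J.
Q = ΔU = 17600 J.
State after step 1: P = 905 kPa, V = 15.2 L, T = 748 K.
Step 2 — Adiabatic: T₂/T₁ = (P₂/P₁)^((γ−1)/γ) ⇒ T₂ = 748×(0.239)^0.237 = 533 K; V₂ = 45.4 L.
ΔU = nCvΔT = 2.21×26.8×(533−748) = -12800 J.
Q = 0 for an adiabatic process, so W = −ΔU = 12800 J.
Net over both steps: W = 12800 J, Q = 17600 J, ΔU = 4800 J.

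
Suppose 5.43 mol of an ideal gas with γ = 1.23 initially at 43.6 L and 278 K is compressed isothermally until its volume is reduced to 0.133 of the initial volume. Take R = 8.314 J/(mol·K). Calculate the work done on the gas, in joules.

25300 J

P₁ = nRT₁/V₁ = 5.43×8.314×278/43.6 = 288 kPa.
Isothermal: T stays 278 K; PV = const ⇒ V₂ = 5.80 L, P₂ = 2160 kPa.
W = nRT ln(V₂/V₁) = 5.43×8.314×278×ln(0.133) = -25300 J.
Work done on the gas = −W_by = 25300 J.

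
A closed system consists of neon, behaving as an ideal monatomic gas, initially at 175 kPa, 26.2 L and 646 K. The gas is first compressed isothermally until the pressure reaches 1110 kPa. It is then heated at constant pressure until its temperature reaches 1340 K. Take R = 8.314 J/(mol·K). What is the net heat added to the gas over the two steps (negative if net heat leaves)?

3840 J

n = P₁V₁/(RT₁) = 175×26.2/(8.314×646) = 0.854 mol.
Step 1 — Isothermal: T stays 646 K; PV = const ⇒ V₂ = 4.13 L, P₂ = 1110 kPa.
ΔU = 0 (ideal gas, T constant).
W = nRT ln(V₂/V₁) = 0.854×8.314×646×ln(0.158) = -8470 J.
Q = ΔU + W = -8470 J.
State after step 1: P = 1110 kPa, V = 4.13 L, T = 646 K.
Step 2 — Isobaric: P stays 1110 kPa; V/T = const ⇒ T₂ = 1340 K, V₂ = 8.57 L.
W = PΔV = 1110×(8.57−4.13) kPa·L = 4930 J.
ΔU = nCvΔT = 0.854×12.5×(1340−646) = 7390 J.
Q = ΔU + W = nCpΔT = 12300 J.
Net over both steps: W = -3540 J, Q = 3840 J, ΔU = 7390 J.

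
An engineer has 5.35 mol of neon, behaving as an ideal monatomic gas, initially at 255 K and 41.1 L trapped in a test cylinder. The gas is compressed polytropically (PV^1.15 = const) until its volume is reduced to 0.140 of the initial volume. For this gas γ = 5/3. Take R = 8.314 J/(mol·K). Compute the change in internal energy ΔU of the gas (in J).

5840 J

P₁ = nRT₁/V₁ = 5.35×8.314×255/41.1 = 276 kPa.
Polytropic n=1.15: T₂ = T₁(V₁/V₂)^(n−1) = 255×(7.14)^0.15 = 342 K; P₂ = P₁(V₁/V₂)^n = 2650 kPa.
For an ideal gas ΔU = nCvΔT with Cv = (3/2)R = 12.5 J/(mol·K).
ΔU = 5.35×12.5×(342−255) = 5840 J.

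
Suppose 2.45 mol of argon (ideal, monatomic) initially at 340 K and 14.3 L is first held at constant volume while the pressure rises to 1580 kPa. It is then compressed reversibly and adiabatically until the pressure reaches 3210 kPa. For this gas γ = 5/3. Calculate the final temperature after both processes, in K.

1470 K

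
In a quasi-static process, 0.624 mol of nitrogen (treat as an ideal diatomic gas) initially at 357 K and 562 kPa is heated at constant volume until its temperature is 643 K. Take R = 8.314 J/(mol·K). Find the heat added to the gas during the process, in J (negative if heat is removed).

3710 J

V₁ = nRT₁/P₁ = 0.624×8.314×357/562 = 3.30 L.
Isochoric: V stays 3.30 L; P/T = const ⇒ T₂ = 643 K, P₂ = 1010 kPa.
W = 0 (no volume change).
ΔU = nCvΔT = 0.624×20.8×(643−357) = 3710 J.
Q = ΔU = 3710 J.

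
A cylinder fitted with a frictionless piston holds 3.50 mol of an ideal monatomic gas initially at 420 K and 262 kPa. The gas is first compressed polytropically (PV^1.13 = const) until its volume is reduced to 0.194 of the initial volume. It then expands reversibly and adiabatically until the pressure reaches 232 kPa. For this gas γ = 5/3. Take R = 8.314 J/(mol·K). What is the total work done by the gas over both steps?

-9950 J

V₁ = nRT₁/P₁ = 3.50×8.314×420/262 = 46.6 L.
Step 1 — Polytropic n=1.13: T₂ = T₁(V₁/V₂)^(n−1) = 420×(5.15)^0.13 = 520 K; P₂ = P₁(V₁/V₂)^n = 1670 kPa.
W = (P₁V₁−P₂V₂)/(n−1) = (262×46.6−1670×9.05)/0.13 = -22300 J.
ΔU = nCvΔT = 3.50×12.5×(520−420) = 4360 J.
Q = ΔU + W = -18000 J.
State after step 1: P = 1670 kPa, V = 9.05 L, T = 520 K.
Step 2 — Adiabatic: T₂/T₁ = (P₂/P₁)^((γ−1)/γ) ⇒ T₂ = 520×(0.139)^0.400 = 236 K; V₂ = 29.6 L.
ΔU = nCvΔT = 3.50×12.5×(236−520) = -12400 J.
Q = 0 for an adiabatic process, so W = −ΔU = 12400 J.
Net over both steps: W = -9950 J, Q = -18000 J, ΔU = -8030 J.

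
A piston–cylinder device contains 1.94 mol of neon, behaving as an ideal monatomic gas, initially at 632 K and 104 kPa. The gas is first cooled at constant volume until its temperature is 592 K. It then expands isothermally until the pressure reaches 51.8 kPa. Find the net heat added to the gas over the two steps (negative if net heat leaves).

5060 J

V₁ = nRT₁/P₁ = 1.94×8.314×632/104 = 98.0 L.
Step 1 — Isochoric: V stays 98.0 L; P/T = const ⇒ T₂ = 592 K, P₂ = 97.4 kPa.
W = 0 (no volume change).
ΔU = nCvΔT = 1.94×12.5×(592−632) = -968 J.
Q = ΔU = -968 J.
State after step 1: P = 97.4 kPa, V = 98.0 L, T = 592 K.
Step 2 — Isothermal: T stays 592 K; PV = const ⇒ V₂ = 184 L, P₂ = 51.8 kPa.
ΔU = 0 (ideal gas, T constant).
W = nRT ln(V₂/V₁) = 1.94×8.314×592×ln(1.88) = 6030 J.
Q = ΔU + W = 6030 J.
Net over both steps: W = 6030 J, Q = 5060 J, ΔU = -968 J.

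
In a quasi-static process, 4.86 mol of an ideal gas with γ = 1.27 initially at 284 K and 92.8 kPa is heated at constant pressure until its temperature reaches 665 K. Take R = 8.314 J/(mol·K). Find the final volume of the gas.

V₁ = nRT₁/P₁ = 4.86×8.314×284/92.8 = 124 L.
Isobaric: P stays 92.8 kPa; V/T = const ⇒ T₂ = 665 K, V₂ = 290 L.

290 L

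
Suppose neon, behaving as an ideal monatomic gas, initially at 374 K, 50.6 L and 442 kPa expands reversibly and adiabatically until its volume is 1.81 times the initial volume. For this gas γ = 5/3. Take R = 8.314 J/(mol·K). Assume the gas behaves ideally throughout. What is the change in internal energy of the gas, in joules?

-11000 J

n = P₁V₁/(RT₁) = 442×50.6/(8.314×374) = 7.19 mol.
Adiabatic: TV^(γ−1) = const ⇒ T₂ = 374×(0.552)^0.667 = 252 K; PV^γ = const ⇒ P₂ = 164 kPa.
For an ideal gas ΔU = nCvΔT with Cv = (3/2)R = 12.5 J/(mol·K).
ΔU = 7.19×12.5×(252−374) = -11000 J.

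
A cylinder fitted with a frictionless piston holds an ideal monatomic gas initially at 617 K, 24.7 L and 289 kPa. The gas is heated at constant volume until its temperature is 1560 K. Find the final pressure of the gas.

731 kPa

Isochoric: V stays 24.7 L; P/T = const ⇒ T₂ = 1560 K, P₂ = 731 kPa.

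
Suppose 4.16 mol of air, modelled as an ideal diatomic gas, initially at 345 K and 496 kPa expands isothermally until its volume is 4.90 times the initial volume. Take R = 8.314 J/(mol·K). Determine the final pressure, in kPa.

V₁ = nRT₁/P₁ = 4.16×8.314×345/496 = 24.1 L.
Isothermal: T stays 345 K; PV = const ⇒ V₂ = 118 L, P₂ = 101 kPa.

101 kPa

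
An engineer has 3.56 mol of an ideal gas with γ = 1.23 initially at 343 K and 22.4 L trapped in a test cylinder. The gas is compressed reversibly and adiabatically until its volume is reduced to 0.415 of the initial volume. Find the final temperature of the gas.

P₁ = nRT₁/V₁ = 3.56×8.314×343/22.4 = 453 kPa.
Adiabatic: TV^(γ−1) = const ⇒ T₂ = 343×(2.41)^0.230 = 420 K; PV^γ = const ⇒ P₂ = 1340 kPa.

420 K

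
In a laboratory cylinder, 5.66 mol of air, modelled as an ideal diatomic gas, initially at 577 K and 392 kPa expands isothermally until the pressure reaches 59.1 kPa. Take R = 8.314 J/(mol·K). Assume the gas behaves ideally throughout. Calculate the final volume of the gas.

V₁ = nRT₁/P₁ = 5.66×8.314×577/392 = 69.3 L.
Isothermal: T stays 577 K; PV = const ⇒ V₂ = 459 L, P₂ = 59.1 kPa.

459 L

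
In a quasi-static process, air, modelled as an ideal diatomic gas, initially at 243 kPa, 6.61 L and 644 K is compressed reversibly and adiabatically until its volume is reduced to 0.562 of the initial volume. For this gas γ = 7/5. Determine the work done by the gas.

n = P₁V₁/(RT₁) = 243×6.61/(8.314×644) = 0.300 mol.
Adiabatic: TV^(γ−1) = const ⇒ T₂ = 644×(1.78)^0.400 = 811 K; PV^γ = const ⇒ P₂ = 544 kPa.
ΔU = nCvΔT = 0.300×20.8×(811−644) = 1040 J.
Q = 0 for an adiabatic process, so W = −ΔU = -1040 J.

-1040 J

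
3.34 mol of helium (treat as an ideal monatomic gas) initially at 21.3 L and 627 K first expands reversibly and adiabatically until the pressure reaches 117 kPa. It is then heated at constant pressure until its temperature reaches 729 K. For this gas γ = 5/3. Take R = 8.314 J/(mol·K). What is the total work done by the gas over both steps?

26400 J

P₁ = nRT₁/V₁ = 3.34×8.314×627/21.3 = 817 kPa.
Step 1 — Adiabatic: T₂/T₁ = (P₂/P₁)^((γ−1)/γ) ⇒ T₂ = 627×(0.143)^0.400 = 288 K; V₂ = 68.4 L.
ΔU = nCvΔT = 3.34×12.5×(288−627) = -14100 J.
Q = 0 for an adiabatic process, so W = −ΔU = 14100 J.
State after step 1: P = 117 kPa, V = 68.4 L, T = 288 K.
Step 2 — Isobaric: P stays 117 kPa; V/T = const ⇒ T₂ = 729 K, V₂ = 173 L.
W = PΔV = 117×(173−68.4) kPa·L = 12200 J.
ΔU = nCvΔT = 3.34×12.5×(729−288) = 18400 J.
Q = ΔU + W = nCpΔT = 30600 J.
Net over both steps: W = 26400 J, Q = 30600 J, ΔU = 4250 J.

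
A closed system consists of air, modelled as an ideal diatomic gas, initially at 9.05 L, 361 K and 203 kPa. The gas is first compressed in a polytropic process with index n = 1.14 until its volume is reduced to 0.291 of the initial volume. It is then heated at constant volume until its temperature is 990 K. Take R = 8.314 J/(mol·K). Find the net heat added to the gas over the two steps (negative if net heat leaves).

n = P₁V₁/(RT₁) = 203×9.05/(8.314×361) = 0.612 mol.
Step 1 — Polytropic n=1.14: T₂ = T₁(V₁/V₂)^(n−1) = 361×(3.44)^0.14 = 429 K; P₂ = P₁(V₁/V₂)^n = 829 kPa.
W = (P₁V₁−P₂V₂)/(n−1) = (203×9.05−829×2.63)/0.14 = -2480 J.
ΔU = nCvΔT = 0.612×20.8×(429−361) = 866 J.
Q = ΔU + W = -1610 J.
State after step 1: P = 829 kPa, V = 2.63 L, T = 429 K.
Step 2 — Isochoric: V stays 2.63 L; P/T = const ⇒ T₂ = 990 K, P₂ = 1910 kPa.
W = 0 (no volume change).
ΔU = nCvΔT = 0.612×20.8×(990−429) = 7140 J.
Q = ΔU = 7140 J.
Net over both steps: W = -2480 J, Q = 5530 J, ΔU = 8000 J.

5530 J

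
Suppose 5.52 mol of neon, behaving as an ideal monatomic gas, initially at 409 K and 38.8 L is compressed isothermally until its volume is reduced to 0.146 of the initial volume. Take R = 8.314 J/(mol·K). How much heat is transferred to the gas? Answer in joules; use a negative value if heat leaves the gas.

-36100 J

P₁ = nRT₁/V₁ = 5.52×8.314×409/38.8 = 484 kPa.
Isothermal: T stays 409 K; PV = const ⇒ V₂ = 5.66 L, P₂ = 3310 kPa.
ΔU = 0 (ideal gas, T constant).
W = nRT ln(V₂/V₁) = 5.52×8.314×409×ln(0.146) = -36100 J.
Q = ΔU + W = -36100 J.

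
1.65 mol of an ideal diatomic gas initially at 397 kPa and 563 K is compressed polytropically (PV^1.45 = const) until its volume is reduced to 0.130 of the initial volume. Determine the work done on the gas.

25800 J

V₁ = nRT₁/P₁ = 1.65×8.314×563/397 = 19.5 L.
Polytropic n=1.45: T₂ = T₁(V₁/V₂)^(n−1) = 563×(7.69)^0.45 = 1410 K; P₂ = P₁(V₁/V₂)^n = 7650 kPa.
W = (P₁V₁−P₂V₂)/(n−1) = (397×19.5−7650×2.53)/0.45 = -25800 J.
Work done on the gas = −W_by = 25800 J.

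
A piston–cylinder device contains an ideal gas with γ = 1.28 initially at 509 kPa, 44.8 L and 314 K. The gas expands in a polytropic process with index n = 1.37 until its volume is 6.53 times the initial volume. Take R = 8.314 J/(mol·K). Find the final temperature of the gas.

157 K

Polytropic n=1.37: T₂ = T₁(V₁/V₂)^(n−1) = 314×(0.153)^0.37 = 157 K; P₂ = P₁(V₁/V₂)^n = 38.9 kPa.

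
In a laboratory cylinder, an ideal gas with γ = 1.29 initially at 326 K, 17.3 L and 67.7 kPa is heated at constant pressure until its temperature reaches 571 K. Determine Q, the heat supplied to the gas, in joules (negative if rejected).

n = P₁V₁/(RT₁) = 67.7×17.3/(8.314×326) = 0.432 mol.
Isobaric: P stays 67.7 kPa; V/T = const ⇒ T₂ = 571 K, V₂ = 30.3 L.
W = PΔV = 67.7×(30.3−17.3) kPa·L = 880 J.
ΔU = nCvΔT = 0.432×28.7×(571−326) = 3040 J.
Q = ΔU + W = nCpΔT = 3920 J.

3920 J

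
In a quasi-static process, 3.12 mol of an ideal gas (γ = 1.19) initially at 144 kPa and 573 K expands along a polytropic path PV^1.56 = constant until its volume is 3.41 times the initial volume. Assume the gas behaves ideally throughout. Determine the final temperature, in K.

288 K

V₁ = nRT₁/P₁ = 3.12×8.314×573/144 = 103 L.
Polytropic n=1.56: T₂ = T₁(V₁/V₂)^(n−1) = 573×(0.293)^0.56 = 288 K; P₂ = P₁(V₁/V₂)^n = 21.2 kPa.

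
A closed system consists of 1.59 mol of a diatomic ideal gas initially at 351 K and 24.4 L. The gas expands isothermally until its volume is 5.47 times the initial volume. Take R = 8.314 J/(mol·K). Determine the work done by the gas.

P₁ = nRT₁/V₁ = 1.59×8.314×351/24.4 = 190 kPa.
Isothermal: T stays 351 K; PV = const ⇒ V₂ = 133 L, P₂ = 34.8 kPa.
W = nRT ln(V₂/V₁) = 1.59×8.314×351×ln(5.47) = 7880 J.

7880 J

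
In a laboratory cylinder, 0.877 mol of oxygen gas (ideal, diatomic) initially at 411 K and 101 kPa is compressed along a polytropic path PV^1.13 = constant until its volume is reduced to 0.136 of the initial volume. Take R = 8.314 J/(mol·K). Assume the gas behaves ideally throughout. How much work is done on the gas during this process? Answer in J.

V₁ = nRT₁/P₁ = 0.877×8.314×411/101 = 29.7 L.
Polytropic n=1.13: T₂ = T₁(V₁/V₂)^(n−1) = 411×(7.35)^0.13 = 533 K; P₂ = P₁(V₁/V₂)^n = 963 kPa.
W = (P₁V₁−P₂V₂)/(n−1) = (101×29.7−963×4.04)/0.13 = -6830 J.
Work done on the gas = −W_by = 6830 J.

6830 J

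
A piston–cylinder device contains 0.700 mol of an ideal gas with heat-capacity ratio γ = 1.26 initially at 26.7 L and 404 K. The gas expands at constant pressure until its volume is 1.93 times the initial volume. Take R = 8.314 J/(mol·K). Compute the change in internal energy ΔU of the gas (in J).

P₁ = nRT₁/V₁ = 0.700×8.314×404/26.7 = 88.1 kPa.
Isobaric: P stays 88.1 kPa; V/T = const ⇒ T₂ = 780 K, V₂ = 51.5 L.
For an ideal gas ΔU = nCvΔT with Cv = R/(γ−1) = 32.0 J/(mol·K).
ΔU = 0.700×32.0×(780−404) = 8410 J.

8410 J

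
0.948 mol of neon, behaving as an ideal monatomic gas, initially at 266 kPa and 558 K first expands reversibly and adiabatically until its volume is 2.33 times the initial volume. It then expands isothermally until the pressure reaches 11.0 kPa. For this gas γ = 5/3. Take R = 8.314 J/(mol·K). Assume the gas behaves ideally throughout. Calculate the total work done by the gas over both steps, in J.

7290 J

V₁ = nRT₁/P₁ = 0.948×8.314×558/266 = 16.5 L.
Step 1 — Adiabatic: TV^(γ−1) = const ⇒ T₂ = 558×(0.429)^0.667 = 317 K; PV^γ = const ⇒ P₂ = 65.0 kPa.
ΔU = nCvΔT = 0.948×12.5×(317−558) = -2840 J.
Q = 0 for an adiabatic process, so W = −ΔU = 2840 J.
State after step 1: P = 65.0 kPa, V = 38.5 L, T = 317 K.
Step 2 — Isothermal: T stays 317 K; PV = const ⇒ V₂ = 227 L, P₂ = 11.0 kPa.
ΔU = 0 (ideal gas, T constant).
W = nRT ln(V₂/V₁) = 0.948×8.314×317×ln(5.91) = 4440 J.
Q = ΔU + W = 4440 J.
Net over both steps: W = 7290 J, Q = 4440 J, ΔU = -2840 J.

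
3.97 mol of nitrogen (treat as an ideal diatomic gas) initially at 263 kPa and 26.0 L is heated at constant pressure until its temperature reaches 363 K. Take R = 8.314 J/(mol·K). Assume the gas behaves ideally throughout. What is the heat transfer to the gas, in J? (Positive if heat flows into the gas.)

T₁ = P₁V₁/(nR) = 263×26.0/(3.97×8.314) = 207 K.
Isobaric: P stays 263 kPa; V/T = const ⇒ T₂ = 363 K, V₂ = 45.6 L.
W = PΔV = 263×(45.6−26.0) kPa·L = 5140 J.
ΔU = nCvΔT = 3.97×20.8×(363−207) = 12900 J.
Q = ΔU + W = nCpΔT = 18000 J.

18000 J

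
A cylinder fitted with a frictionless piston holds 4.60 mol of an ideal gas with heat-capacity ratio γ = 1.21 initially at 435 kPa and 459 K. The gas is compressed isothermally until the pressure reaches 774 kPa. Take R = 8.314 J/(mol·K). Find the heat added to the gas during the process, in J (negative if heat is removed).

-10100 J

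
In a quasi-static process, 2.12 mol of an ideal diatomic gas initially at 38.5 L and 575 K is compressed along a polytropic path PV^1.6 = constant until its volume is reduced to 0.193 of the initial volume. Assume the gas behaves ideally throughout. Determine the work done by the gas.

-28400 J

P₁ = nRT₁/V₁ = 2.12×8.314×575/38.5 = 263 kPa.
Polytropic n=1.6: T₂ = T₁(V₁/V₂)^(n−1) = 575×(5.18)^0.60 = 1540 K; P₂ = P₁(V₁/V₂)^n = 3660 kPa.
W = (P₁V₁−P₂V₂)/(n−1) = (263×38.5−3660×7.43)/0.60 = -28400 J.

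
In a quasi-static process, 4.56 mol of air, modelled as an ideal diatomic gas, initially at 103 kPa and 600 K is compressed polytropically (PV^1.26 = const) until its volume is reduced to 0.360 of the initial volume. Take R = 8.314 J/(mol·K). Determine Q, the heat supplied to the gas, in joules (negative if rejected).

-9320 J

V₁ = nRT₁/P₁ = 4.56×8.314×600/103 = 221 L.
Polytropic n=1.26: T₂ = T₁(V₁/V₂)^(n−1) = 600×(2.78)^0.26 = 783 K; P₂ = P₁(V₁/V₂)^n = 373 kPa.
W = (P₁V₁−P₂V₂)/(n−1) = (103×221−373×79.5)/0.26 = -26600 J.
ΔU = nCvΔT = 4.56×20.8×(783−600) = 17300 J.
Q = ΔU + W = -9320 J.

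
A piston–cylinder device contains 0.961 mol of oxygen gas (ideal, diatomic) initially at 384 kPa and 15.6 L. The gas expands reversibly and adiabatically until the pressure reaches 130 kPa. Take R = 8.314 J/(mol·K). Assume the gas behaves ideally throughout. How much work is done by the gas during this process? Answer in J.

T₁ = P₁V₁/(nR) = 384×15.6/(0.961×8.314) = 750 K.
Adiabatic: T₂/T₁ = (P₂/P₁)^((γ−1)/γ) ⇒ T₂ = 750×(0.339)^0.286 = 550 K; V₂ = 33.8 L.
ΔU = nCvΔT = 0.961×20.8×(550−750) = -3990 J.
Q = 0 for an adiabatic process, so W = −ΔU = 3990 J.

3990 J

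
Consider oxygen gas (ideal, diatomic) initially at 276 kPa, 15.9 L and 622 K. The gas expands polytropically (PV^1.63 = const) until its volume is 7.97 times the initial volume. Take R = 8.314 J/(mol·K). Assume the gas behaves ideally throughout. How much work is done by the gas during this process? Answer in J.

5080 J

n = P₁V₁/(RT₁) = 276×15.9/(8.314×622) = 0.849 mol.
Polytropic n=1.63: T₂ = T₁(V₁/V₂)^(n−1) = 622×(0.125)^0.63 = 168 K; P₂ = P₁(V₁/V₂)^n = 9.37 kPa.
W = (P₁V₁−P₂V₂)/(n−1) = (276×15.9−9.37×127)/0.63 = 5080 J.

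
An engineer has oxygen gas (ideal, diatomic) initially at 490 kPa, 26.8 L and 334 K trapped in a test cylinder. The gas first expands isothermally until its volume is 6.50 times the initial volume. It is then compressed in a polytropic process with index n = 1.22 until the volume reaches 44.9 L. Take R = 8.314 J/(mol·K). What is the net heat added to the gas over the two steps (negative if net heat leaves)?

n = P₁V₁/(RT₁) = 490×26.8/(8.314×334) = 4.73 mol.
Step 1 — Isothermal: T stays 334 K; PV = const ⇒ V₂ = 174 L, P₂ = 75.4 kPa.
ΔU = 0 (ideal gas, T constant).
W = nRT ln(V₂/V₁) = 4.73×8.314×334×ln(6.50) = 24600 J.
Q = ΔU + W = 24600 J.
State after step 1: P = 75.4 kPa, V = 174 L, T = 334 K.
Step 2 — Polytropic n=1.22: T₂ = T₁(V₁/V₂)^(n−1) = 334×(3.88)^0.22 = 450 K; P₂ = P₁(V₁/V₂)^n = 394 kPa.
W = (P₁V₁−P₂V₂)/(n−1) = (75.4×174−394×44.9)/0.22 = -20700 J.
ΔU = nCvΔT = 4.73×20.8×(450−334) = 11400 J.
Q = ΔU + W = -9330 J.
Net over both steps: W = 3840 J, Q = 15200 J, ΔU = 11400 J.

15200 J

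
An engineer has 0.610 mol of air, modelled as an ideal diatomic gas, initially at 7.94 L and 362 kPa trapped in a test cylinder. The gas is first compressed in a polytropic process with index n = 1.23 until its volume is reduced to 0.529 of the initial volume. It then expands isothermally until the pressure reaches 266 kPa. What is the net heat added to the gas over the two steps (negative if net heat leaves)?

2790 J

T₁ = P₁V₁/(nR) = 362×7.94/(0.610×8.314) = 567 K.
Step 1 — Polytropic n=1.23: T₂ = T₁(V₁/V₂)^(n−1) = 567×(1.89)^0.23 = 656 K; P₂ = P₁(V₁/V₂)^n = 792 kPa.
W = (P₁V₁−P₂V₂)/(n−1) = (362×7.94−792×4.20)/0.23 = -1970 J.
ΔU = nCvΔT = 0.610×20.8×(656−567) = 1130 J.
Q = ΔU + W = -838 J.
State after step 1: P = 792 kPa, V = 4.20 L, T = 656 K.
Step 2 — Isothermal: T stays 656 K; PV = const ⇒ V₂ = 12.5 L, P₂ = 266 kPa.
ΔU = 0 (ideal gas, T constant).
W = nRT ln(V₂/V₁) = 0.610×8.314×656×ln(2.98) = 3630 J.
Q = ΔU + W = 3630 J.
Net over both steps: W = 1660 J, Q = 2790 J, ΔU = 1130 J.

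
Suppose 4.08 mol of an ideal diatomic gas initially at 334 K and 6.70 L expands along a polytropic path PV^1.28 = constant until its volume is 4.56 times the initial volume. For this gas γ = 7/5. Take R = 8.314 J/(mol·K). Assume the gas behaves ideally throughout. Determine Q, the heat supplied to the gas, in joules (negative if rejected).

4200 J

P₁ = nRT₁/V₁ = 4.08×8.314×334/6.70 = 1690 kPa.
Polytropic n=1.28: T₂ = T₁(V₁/V₂)^(n−1) = 334×(0.219)^0.28 = 218 K; P₂ = P₁(V₁/V₂)^n = 242 kPa.
W = (P₁V₁−P₂V₂)/(n−1) = (1690×6.70−242×30.6)/0.28 = 14000 J.
ΔU = nCvΔT = 4.08×20.8×(218−334) = -9800 J.
Q = ΔU + W = 4200 J.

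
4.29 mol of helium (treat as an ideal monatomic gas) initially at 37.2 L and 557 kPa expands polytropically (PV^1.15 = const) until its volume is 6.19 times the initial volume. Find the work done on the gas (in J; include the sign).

-33000 J

T₁ = P₁V₁/(nR) = 557×37.2/(4.29×8.314) = 581 K.
Polytropic n=1.15: T₂ = T₁(V₁/V₂)^(n−1) = 581×(0.162)^0.15 = 442 K; P₂ = P₁(V₁/V₂)^n = 68.5 kPa.
W = (P₁V₁−P₂V₂)/(n−1) = (557×37.2−68.5×230)/0.15 = 33000 J.
Work done on the gas = −W_by = -33000 J.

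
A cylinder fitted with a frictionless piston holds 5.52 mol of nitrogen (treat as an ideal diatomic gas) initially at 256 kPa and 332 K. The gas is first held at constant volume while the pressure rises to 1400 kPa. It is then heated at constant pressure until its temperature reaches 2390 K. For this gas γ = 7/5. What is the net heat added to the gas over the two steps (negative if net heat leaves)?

V₁ = nRT₁/P₁ = 5.52×8.314×332/256 = 59.5 L.
Step 1 — Isochoric: V stays 59.5 L; P/T = const ⇒ T₂ = 1820 K, P₂ = 1400 kPa.
W = 0 (no volume change).
ΔU = nCvΔT = 5.52×20.8×(1820−332) = 170000 J.
Q = ΔU = 170000 J.
State after step 1: P = 1400 kPa, V = 59.5 L, T = 1820 K.
Step 2 — Isobaric: P stays 1400 kPa; V/T = const ⇒ T₂ = 2390 K, V₂ = 78.3 L.
W = PΔV = 1400×(78.3−59.5) kPa·L = 26400 J.
ΔU = nCvΔT = 5.52×20.8×(2390−1820) = 65900 J.
Q = ΔU + W = nCpΔT = 92300 J.
Net over both steps: W = 26400 J, Q = 262000 J, ΔU = 236000 J.

262000 J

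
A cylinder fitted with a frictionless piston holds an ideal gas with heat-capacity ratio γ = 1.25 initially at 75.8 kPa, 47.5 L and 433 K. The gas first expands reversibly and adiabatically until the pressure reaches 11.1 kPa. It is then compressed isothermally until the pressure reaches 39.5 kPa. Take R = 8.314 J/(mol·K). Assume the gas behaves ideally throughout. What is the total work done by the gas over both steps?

n = P₁V₁/(RT₁) = 75.8×47.5/(8.314×433) = 1.00 mol.
Step 1 — Adiabatic: T₂/T₁ = (P₂/P₁)^((γ−1)/γ) ⇒ T₂ = 433×(0.146)^0.200 = 295 K; V₂ = 221 L.
ΔU = nCvΔT = 1.00×33.3×(295−433) = -4590 J.
Q = 0 for an adiabatic process, so W = −ΔU = 4590 J.
State after step 1: P = 11.1 kPa, V = 221 L, T = 295 K.
Step 2 — Isothermal: T stays 295 K; PV = const ⇒ V₂ = 62.1 L, P₂ = 39.5 kPa.
ΔU = 0 (ideal gas, T constant).
W = nRT ln(V₂/V₁) = 1.00×8.314×295×ln(0.281) = -3110 J.
Q = ΔU + W = -3110 J.
Net over both steps: W = 1480 J, Q = -3110 J, ΔU = -4590 J.

1480 J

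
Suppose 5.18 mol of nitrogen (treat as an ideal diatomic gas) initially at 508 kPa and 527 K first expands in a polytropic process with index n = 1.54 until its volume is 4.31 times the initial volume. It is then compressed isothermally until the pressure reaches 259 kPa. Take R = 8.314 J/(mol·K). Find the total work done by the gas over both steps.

6680 J

V₁ = nRT₁/P₁ = 5.18×8.314×527/508 = 44.7 L.
Step 1 — Polytropic n=1.54: T₂ = T₁(V₁/V₂)^(n−1) = 527×(0.232)^0.54 = 239 K; P₂ = P₁(V₁/V₂)^n = 53.6 kPa.
W = (P₁V₁−P₂V₂)/(n−1) = (508×44.7−53.6×193)/0.54 = 22900 J.
ΔU = nCvΔT = 5.18×20.8×(239−527) = -31000 J.
Q = ΔU + W = -8030 J.
State after step 1: P = 53.6 kPa, V = 193 L, T = 239 K.
Step 2 — Isothermal: T stays 239 K; PV = const ⇒ V₂ = 39.8 L, P₂ = 259 kPa.
ΔU = 0 (ideal gas, T constant).
W = nRT ln(V₂/V₁) = 5.18×8.314×239×ln(0.207) = -16300 J.
Q = ΔU + W = -16300 J.
Net over both steps: W = 6680 J, Q = -24300 J, ΔU = -31000 J.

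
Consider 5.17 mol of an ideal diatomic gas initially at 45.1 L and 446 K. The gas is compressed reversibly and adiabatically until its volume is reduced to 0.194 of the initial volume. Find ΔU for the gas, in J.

P₁ = nRT₁/V₁ = 5.17×8.314×446/45.1 = 425 kPa.
Adiabatic: TV^(γ−1) = const ⇒ T₂ = 446×(5.15)^0.400 = 859 K; PV^γ = const ⇒ P₂ = 4220 kPa.
For an ideal gas ΔU = nCvΔT with Cv = (5/2)R = 20.8 J/(mol·K).
ΔU = 5.17×20.8×(859−446) = 44400 J.

44400 J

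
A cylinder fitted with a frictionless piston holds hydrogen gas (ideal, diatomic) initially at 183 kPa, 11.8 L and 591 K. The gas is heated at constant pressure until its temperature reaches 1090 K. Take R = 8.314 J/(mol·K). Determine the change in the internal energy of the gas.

4560 J

n = P₁V₁/(RT₁) = 183×11.8/(8.314×591) = 0.439 mol.
Isobaric: P stays 183 kPa; V/T = const ⇒ T₂ = 1090 K, V₂ = 21.8 L.
For an ideal gas ΔU = nCvΔT with Cv = (5/2)R = 20.8 J/(mol·K).
ΔU = 0.439×20.8×(1090−591) = 4560 J.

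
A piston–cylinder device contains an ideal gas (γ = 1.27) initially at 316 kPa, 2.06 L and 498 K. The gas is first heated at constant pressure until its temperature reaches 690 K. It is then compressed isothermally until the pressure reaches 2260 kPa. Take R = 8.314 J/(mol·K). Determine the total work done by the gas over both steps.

-1520 J

n = P₁V₁/(RT₁) = 316×2.06/(8.314×498) = 0.157 mol.
Step 1 — Isobaric: P stays 316 kPa; V/T = const ⇒ T₂ = 690 K, V₂ = 2.85 L.
W = PΔV = 316×(2.85−2.06) kPa·L = 251 J.
ΔU = nCvΔT = 0.157×30.8×(690−498) = 930 J.
Q = ΔU + W = nCpΔT = 1180 J.
State after step 1: P = 316 kPa, V = 2.85 L, T = 690 K.
Step 2 — Isothermal: T stays 690 K; PV = const ⇒ V₂ = 0.399 L, P₂ = 2260 kPa.
ΔU = 0 (ideal gas, T constant).
W = nRT ln(V₂/V₁) = 0.157×8.314×690×ln(0.140) = -1770 J.
Q = ΔU + W = -1770 J.
Net over both steps: W = -1520 J, Q = -594 J, ΔU = 930 J.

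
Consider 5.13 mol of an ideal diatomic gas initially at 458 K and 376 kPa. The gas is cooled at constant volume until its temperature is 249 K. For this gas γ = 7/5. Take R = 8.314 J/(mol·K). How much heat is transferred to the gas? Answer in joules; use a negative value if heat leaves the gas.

V₁ = nRT₁/P₁ = 5.13×8.314×458/376 = 52.0 L.
Isochoric: V stays 52.0 L; P/T = const ⇒ T₂ = 249 K, P₂ = 204 kPa.
W = 0 (no volume change).
ΔU = nCvΔT = 5.13×20.8×(249−458) = -22300 J.
Q = ΔU = -22300 J.

-22300 J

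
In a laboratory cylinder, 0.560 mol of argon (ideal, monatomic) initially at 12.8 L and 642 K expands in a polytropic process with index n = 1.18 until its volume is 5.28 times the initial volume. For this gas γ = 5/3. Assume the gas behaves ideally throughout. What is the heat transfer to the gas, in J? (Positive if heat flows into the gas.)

P₁ = nRT₁/V₁ = 0.560×8.314×642/12.8 = 234 kPa.
Polytropic n=1.18: T₂ = T₁(V₁/V₂)^(n−1) = 642×(0.189)^0.18 = 476 K; P₂ = P₁(V₁/V₂)^n = 32.8 kPa.
W = (P₁V₁−P₂V₂)/(n−1) = (234×12.8−32.8×67.6)/0.18 = 4300 J.
ΔU = nCvΔT = 0.560×12.5×(476−642) = -1160 J.
Q = ΔU + W = 3140 J.

3140 J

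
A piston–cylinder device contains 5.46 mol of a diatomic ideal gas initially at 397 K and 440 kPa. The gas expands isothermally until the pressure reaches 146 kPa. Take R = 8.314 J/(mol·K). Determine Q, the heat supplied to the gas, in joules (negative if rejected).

V₁ = nRT₁/P₁ = 5.46×8.314×397/440 = 41.0 L.
Isothermal: T stays 397 K; PV = const ⇒ V₂ = 123 L, P₂ = 146 kPa.
ΔU = 0 (ideal gas, T constant).
W = nRT ln(V₂/V₁) = 5.46×8.314×397×ln(3.01) = 19900 J.
Q = ΔU + W = 19900 J.

19900 J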